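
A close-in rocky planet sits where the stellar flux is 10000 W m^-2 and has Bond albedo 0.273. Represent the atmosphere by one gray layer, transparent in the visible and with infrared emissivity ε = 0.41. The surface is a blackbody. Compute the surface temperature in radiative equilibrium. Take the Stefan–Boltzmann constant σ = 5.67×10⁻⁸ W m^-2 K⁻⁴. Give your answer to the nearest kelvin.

448 kelvin

The planet radiates to space at T_e = [S(1−α)/(4σ)]^(1/4) = 423.1 K.
The surface balance (absorbed SW + ε·downward IR = σT_s⁴) with T_a⁴ = T_s⁴/2 reduces to T_s = T_e·[2/(2−ε)]^¼ = 448.1 K.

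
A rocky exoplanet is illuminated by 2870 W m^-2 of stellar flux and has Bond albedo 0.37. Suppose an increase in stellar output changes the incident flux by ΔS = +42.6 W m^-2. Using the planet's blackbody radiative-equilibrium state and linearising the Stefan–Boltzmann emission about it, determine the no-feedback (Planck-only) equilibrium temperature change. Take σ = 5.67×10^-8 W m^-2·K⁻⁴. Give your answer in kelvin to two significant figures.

1.1 K

The baseline emission temperature is T_e = 298.8 K.
Only a fraction (1−α) is absorbed and it's spread over 4πR², so ΔF = (1−α)ΔS/4 = 6.710 W m^-2.
The Planck feedback parameter is 4σT_e³ = 6.051 W m^-2/K.
ΔT₀ = ΔF/λ_P = 6.710/6.051 = 1.11 K.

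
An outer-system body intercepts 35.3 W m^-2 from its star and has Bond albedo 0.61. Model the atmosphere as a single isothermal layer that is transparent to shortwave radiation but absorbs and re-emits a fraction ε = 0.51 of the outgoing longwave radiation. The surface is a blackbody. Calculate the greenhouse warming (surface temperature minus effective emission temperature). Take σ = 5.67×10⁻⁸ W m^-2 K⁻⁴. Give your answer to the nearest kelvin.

The planet radiates to space at T_e = [S(1−α)/(4σ)]^(1/4) = 88.27 K.
Surface balance with a leaky layer gives σT_s⁴ = σT_e⁴·2/(2−ε), so T_s = T_e·[2/(2−0.51)]^(1/4) = 95.01 K.
The atmosphere warms the surface by 6.741 K.

7 kelvin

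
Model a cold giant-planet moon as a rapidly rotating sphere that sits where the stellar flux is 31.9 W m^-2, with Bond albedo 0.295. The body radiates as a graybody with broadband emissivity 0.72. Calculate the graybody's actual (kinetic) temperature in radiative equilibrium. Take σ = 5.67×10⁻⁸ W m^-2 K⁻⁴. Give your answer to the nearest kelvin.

The planet absorbs (1−α)S over its disc πR² and re-emits over 4πR², so the mean absorbed flux is (1−0.295)·31.90/4 = 5.622 W m^-2.
Radiative balance εσT⁴ = 5.622 gives T = [5.622/(0.72·σ)]^(1/4) = 108.3 K.

108 K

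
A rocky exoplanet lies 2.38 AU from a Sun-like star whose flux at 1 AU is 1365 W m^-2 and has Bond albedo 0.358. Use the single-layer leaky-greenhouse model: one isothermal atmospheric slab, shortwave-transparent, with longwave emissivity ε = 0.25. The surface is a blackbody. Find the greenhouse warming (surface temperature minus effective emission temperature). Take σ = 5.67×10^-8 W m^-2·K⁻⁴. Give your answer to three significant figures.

Flux at the orbit: S = 1365/(2.38)² = 241.0 W m^-2.
Effective emission temperature (TOA balance): σT_e⁴ = S(1−α)/4 = 38.68 W m^-2 → T_e = 161.6 K.
Surface balance with a leaky layer gives σT_s⁴ = σT_e⁴·2/(2−ε), so T_s = T_e·[2/(2−0.25)]^(1/4) = 167.1 K.
Greenhouse warming: T_s − T_e = 5.486 K.

5.49 K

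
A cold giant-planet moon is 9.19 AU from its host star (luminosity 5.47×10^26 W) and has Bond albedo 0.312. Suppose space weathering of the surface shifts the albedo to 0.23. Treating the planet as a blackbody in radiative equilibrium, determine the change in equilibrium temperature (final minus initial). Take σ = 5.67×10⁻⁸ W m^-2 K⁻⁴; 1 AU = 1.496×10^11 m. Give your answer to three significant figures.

d = 9.19 × 1.496×10^11 m = 1.375×10^12 m.
S = L/(4πd²) = 23.03 W m^-2.
With α = 0.312, T₁ = 91.42 K.
With α = 0.23, T₂ = 94.03 K.
Change: 94.03 − 91.42 = 2.610 K.

2.61 K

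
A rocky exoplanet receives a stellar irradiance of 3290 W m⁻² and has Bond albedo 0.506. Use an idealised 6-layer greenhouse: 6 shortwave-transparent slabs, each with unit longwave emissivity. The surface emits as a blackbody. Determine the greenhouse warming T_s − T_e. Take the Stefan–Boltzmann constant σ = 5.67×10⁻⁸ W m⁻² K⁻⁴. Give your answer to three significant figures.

182 K

The effective emission temperature is T_e = [S(1−α)/(4σ)]^¼ = 291.0 K.
Surface: T_s = (7)^¼·T_e = 473.3 K.
Warming: T_s − T_e = 182.3 K.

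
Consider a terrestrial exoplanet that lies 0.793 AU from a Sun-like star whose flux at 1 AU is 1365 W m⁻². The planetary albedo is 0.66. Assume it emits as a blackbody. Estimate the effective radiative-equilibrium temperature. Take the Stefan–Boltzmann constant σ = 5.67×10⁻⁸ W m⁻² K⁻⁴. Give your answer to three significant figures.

Irradiance scales as 1/d², so S = 1365 W m⁻² × (1/0.793)² = 2171 W m⁻².
Absorbed flux (global mean): S(1−α)/4 = 2171·0.34/4 = 184.5 W m⁻².
Set σT⁴ = 184.5 → T = (184.5/σ)^(1/4) = 238.8 K.

239 K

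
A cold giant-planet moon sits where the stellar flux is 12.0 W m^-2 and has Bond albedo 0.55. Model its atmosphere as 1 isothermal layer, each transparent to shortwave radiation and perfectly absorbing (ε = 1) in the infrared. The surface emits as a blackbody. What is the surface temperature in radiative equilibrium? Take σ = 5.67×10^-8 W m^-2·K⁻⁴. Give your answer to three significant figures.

83.1 kelvin

The effective emission temperature is T_e = [S(1−α)/(4σ)]^¼ = 69.85 K.
Layer-by-layer balance gives σT_s⁴ = (N+1)σT_e⁴, so T_s = 2^¼·69.85 = 83.07 K.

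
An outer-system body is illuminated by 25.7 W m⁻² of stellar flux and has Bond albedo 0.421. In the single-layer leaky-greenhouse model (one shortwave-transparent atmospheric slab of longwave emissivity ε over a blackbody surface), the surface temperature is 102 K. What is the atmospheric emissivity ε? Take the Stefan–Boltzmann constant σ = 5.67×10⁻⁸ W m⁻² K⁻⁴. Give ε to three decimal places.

0.788

TOA balance gives T_e = 90.00 K.
T_s⁴ = T_e⁴·2/(2−ε) → ε = 2 − 2(T_e/T_s)⁴ = 2 − 2·(90.00/102)⁴ = 0.7877.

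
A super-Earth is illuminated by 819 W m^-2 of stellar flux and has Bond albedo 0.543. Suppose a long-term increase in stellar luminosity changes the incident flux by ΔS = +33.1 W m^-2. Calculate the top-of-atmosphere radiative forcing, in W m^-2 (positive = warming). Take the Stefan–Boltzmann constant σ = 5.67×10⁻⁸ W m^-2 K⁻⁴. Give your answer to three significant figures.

3.78 W m^-2

Only a fraction (1−α) is absorbed and it's spread over 4πR², so ΔF = (1−α)ΔS/4 = 3.782 W m^-2.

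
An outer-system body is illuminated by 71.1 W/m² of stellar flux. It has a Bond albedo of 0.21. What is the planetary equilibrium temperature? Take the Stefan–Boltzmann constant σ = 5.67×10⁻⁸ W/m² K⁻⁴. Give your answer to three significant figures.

Absorbed flux (global mean): S(1−α)/4 = 71.10·0.79/4 = 14.04 W/m².
Balancing against σT⁴: T = (14.04/5.67×10⁻⁸)^(1/4) = 125.4 K.

125 kelvin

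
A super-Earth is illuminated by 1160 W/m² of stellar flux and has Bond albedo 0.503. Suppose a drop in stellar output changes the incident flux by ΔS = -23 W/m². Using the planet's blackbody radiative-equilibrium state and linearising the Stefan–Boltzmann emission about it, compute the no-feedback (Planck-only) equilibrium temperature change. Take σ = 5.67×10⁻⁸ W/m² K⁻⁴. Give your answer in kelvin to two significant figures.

Unperturbed T_e = [1160·(1−0.503)/(4σ)]^¼ = 224.5 K.
Only a fraction (1−α) is absorbed and it's spread over 4πR², so ΔF = (1−α)ΔS/4 = -2.858 W/m².
The Planck feedback parameter is 4σT_e³ = 2.568 W/m²/K.
ΔT₀ = ΔF/λ_P = -2.858/2.568 = -1.11 K.

-1.1 K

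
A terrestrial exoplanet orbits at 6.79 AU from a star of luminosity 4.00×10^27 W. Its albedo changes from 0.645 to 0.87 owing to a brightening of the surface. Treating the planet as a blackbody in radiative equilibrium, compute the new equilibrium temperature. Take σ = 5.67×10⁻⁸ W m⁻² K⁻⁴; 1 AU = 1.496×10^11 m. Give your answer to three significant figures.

115 K

Orbital distance: d = 6.79 AU = 1.016×10^12 m.
Spreading L over a sphere of radius d: S = 4.00×10^27/(4π·1.02×10^12²) = 308.5 W m⁻².
New equilibrium: T₂ = [(1−0.87)·308.5/(4σ)]^(1/4) = 115.3 K.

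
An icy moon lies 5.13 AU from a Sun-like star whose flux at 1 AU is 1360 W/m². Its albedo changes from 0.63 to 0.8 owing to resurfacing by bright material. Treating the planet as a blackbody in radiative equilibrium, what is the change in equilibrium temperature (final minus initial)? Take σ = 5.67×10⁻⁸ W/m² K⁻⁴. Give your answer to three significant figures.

Flux at the orbit: S = 1360/(5.13)² = 51.68 W/m².
Before: T₁ = [51.68·0.37/(4σ)]^(1/4) = 95.82 K.
Final:   T₂ = [S(1−0.8)/(4σ)]^(1/4) = 82.16 K.
ΔT = T₂ − T₁ = -13.66 K.

-13.7 K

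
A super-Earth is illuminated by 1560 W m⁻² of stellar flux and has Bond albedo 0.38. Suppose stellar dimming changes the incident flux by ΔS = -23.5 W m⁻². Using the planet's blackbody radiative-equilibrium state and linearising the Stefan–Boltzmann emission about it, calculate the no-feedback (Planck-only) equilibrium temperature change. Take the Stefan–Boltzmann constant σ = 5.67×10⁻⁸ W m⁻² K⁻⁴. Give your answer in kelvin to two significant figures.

Unperturbed T_e = [1560·(1−0.38)/(4σ)]^¼ = 255.5 K.
ΔF = Δ[S(1−α)]/4 = (1−0.38)·-23.5/4 = -3.643 W m⁻².
The Planck feedback parameter is 4σT_e³ = 3.785 W m⁻²/K.
ΔT₀ = ΔF/λ_P = -3.643/3.785 = -0.962 K.

-0.96 kelvin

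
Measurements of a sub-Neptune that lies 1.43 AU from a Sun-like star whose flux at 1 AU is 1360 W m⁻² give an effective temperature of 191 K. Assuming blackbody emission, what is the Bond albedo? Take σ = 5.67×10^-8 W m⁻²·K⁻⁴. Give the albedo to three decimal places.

By the inverse-square law, S = 1360/1.43² = 665.1 W m⁻².
Energy balance: S(1−α)/4 = σT⁴, so 1−α = 4σT⁴/S.
σT⁴ = 75.46 W m⁻², so 4σT⁴ = 301.8 W m⁻².
Hence α = 1 − 301.8/665.1 = 0.5462.

0.546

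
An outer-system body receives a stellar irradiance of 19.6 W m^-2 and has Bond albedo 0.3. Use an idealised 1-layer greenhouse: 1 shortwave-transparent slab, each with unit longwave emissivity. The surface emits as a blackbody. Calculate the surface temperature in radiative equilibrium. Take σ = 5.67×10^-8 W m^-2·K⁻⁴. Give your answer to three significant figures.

105 K

The effective emission temperature is T_e = [S(1−α)/(4σ)]^¼ = 88.19 K.
With N = 1 opaque layers, T_s = (N+1)^(1/4)·T_e = 2^(1/4)·88.19 = 104.9 K.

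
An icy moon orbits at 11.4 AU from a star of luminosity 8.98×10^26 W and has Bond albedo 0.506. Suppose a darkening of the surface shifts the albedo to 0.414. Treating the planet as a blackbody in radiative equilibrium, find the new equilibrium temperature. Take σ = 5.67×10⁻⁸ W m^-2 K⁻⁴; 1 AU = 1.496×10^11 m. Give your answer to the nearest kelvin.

89 kelvin

d = 11.4 × 1.496×10^11 m = 1.705×10^12 m.
Spreading L over a sphere of radius d: S = 8.98×10^26/(4π·1.71×10^12²) = 24.57 W m^-2.
New equilibrium: T₂ = [(1−0.414)·24.57/(4σ)]^(1/4) = 89.26 K.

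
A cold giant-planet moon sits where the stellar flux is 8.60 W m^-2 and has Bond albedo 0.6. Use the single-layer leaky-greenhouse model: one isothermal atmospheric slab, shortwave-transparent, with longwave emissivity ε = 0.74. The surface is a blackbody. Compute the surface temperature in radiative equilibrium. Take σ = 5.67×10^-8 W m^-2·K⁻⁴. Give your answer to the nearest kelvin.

70 kelvin

The planet radiates to space at T_e = [S(1−α)/(4σ)]^(1/4) = 62.41 K.
For a single slab of emissivity ε, T_s⁴ = 2T_e⁴/(2−ε); thus T_s = 62.41·(1.587)^(1/4) = 70.05 K.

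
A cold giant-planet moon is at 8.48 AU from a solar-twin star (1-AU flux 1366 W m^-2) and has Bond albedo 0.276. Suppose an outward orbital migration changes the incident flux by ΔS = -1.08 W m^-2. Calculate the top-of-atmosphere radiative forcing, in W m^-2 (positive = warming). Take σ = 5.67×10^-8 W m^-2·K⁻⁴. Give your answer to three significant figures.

-0.195 W m^-2

Flux at the orbit: S = 1366/(8.48)² = 19.00 W m^-2.
TOA radiative forcing: ΔF = (1−α)ΔS/4 = 0.724·(-1.08)/4 = -0.1955 W m^-2.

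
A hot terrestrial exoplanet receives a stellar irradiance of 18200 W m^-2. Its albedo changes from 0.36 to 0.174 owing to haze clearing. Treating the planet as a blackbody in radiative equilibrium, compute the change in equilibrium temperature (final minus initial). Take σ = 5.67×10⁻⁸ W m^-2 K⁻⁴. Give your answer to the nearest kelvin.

Initial: T₁ = [S(1−0.36)/(4σ)]^(1/4) = 476.0 K.
With α = 0.174, T₂ = 507.4 K.
ΔT = T₂ − T₁ = 31.35 K.

31 K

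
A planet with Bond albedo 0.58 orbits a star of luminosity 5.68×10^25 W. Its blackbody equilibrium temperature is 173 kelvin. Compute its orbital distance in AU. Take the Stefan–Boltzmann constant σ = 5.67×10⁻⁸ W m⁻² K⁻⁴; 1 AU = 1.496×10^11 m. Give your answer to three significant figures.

Required flux: S = 4σT⁴/(1−α) = 483.7 W m⁻².
Then d = [L/(4πS)]^(1/2) = 9.667×10^10 m, i.e. 0.6462 AU.

0.646 AU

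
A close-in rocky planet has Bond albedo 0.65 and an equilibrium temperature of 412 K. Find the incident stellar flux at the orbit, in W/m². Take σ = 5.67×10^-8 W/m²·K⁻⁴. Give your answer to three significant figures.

From S(1−α)/4 = σT⁴: S = 4σT⁴/(1−α).
The emitted flux is σT⁴ = 1634 W/m².
So S = 4×1634/(1−0.65) = 18670 W/m².

18700 W/m²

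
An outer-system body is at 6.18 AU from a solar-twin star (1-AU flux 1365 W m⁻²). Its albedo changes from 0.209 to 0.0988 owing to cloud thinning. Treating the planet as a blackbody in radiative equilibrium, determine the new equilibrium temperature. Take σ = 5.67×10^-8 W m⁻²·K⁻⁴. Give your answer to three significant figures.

109 kelvin

Flux at the orbit: S = 1365/(6.18)² = 35.74 W m⁻².
New equilibrium: T₂ = [(1−0.0988)·35.74/(4σ)]^(1/4) = 109.2 K.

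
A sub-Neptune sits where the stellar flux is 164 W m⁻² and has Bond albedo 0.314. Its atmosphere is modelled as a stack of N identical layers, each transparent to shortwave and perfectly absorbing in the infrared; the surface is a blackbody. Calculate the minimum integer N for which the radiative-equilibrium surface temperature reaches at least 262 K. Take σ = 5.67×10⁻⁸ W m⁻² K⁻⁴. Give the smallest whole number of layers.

The effective emission temperature is T_e = [S(1−α)/(4σ)]^¼ = 149.2 K.
T_s = (N+1)^(1/4)·T_e ≥ 262 K requires N+1 ≥ (T_s/T_e)⁴ = (262/149.2)⁴ = 9.499.
Rounding up, N = 9.

9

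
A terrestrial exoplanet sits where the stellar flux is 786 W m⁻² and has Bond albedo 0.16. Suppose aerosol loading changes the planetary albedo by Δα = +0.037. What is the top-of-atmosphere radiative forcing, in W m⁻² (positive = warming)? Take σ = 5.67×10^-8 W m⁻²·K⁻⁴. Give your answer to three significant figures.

TOA radiative forcing: ΔF = −S·Δα/4 = −786.0·(+0.037)/4 = -7.270 W m⁻².

-7.27 W m⁻²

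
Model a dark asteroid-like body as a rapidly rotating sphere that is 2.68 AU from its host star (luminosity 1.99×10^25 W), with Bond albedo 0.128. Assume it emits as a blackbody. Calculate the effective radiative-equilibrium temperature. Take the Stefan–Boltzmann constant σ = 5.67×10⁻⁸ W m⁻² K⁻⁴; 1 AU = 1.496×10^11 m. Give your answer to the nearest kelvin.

d = 2.68 × 1.496×10^11 m = 4.009×10^11 m.
Flux at the orbit: S = L/(4πd²) = 1.99×10^25/(4π·(4.01×10^11)²) = 9.852 W m⁻².
Absorbed flux (global mean): S(1−α)/4 = 9.852·0.872/4 = 2.148 W m⁻².
Balancing against σT⁴: T = (2.148/5.67×10⁻⁸)^(1/4) = 78.45 K.

78 kelvin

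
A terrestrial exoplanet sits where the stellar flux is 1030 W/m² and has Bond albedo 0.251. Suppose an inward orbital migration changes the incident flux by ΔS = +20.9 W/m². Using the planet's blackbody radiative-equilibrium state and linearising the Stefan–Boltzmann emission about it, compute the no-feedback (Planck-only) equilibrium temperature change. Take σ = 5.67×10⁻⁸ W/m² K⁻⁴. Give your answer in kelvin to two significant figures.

1.2 K

Unperturbed T_e = [1030·(1−0.251)/(4σ)]^¼ = 241.5 K.
TOA radiative forcing: ΔF = (1−α)ΔS/4 = 0.749·(+20.9)/4 = 3.914 W/m².
Planck response: λ_P = 4σT_e³ = 4·5.67×10⁻⁸·(241.5)³ = 3.194 W/m²/K.
So ΔT₀ = 3.914/3.194 = 1.23 K.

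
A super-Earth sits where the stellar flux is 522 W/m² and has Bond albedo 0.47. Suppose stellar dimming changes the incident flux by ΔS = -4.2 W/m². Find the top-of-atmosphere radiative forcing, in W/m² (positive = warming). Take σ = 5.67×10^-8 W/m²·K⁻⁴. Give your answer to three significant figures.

-0.557 W/m²

Only a fraction (1−α) is absorbed and it's spread over 4πR², so ΔF = (1−α)ΔS/4 = -0.5565 W/m².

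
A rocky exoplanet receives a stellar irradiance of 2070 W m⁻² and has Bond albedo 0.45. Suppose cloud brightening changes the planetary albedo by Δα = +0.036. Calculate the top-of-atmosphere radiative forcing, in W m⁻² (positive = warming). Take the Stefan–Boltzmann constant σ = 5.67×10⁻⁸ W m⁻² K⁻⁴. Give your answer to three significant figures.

-18.6 W m⁻²

The change in absorbed flux is Δ[S(1−α)/4] = −SΔα/4 = -18.63 W m⁻².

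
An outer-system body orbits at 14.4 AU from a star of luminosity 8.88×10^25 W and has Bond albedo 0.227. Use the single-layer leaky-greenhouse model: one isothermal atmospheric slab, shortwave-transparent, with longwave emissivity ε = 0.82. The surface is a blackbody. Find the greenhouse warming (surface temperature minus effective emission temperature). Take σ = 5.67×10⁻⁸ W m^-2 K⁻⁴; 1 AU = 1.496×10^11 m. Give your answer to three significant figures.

6.73 K

Orbital distance: d = 14.4 AU = 2.154×10^12 m.
S = L/(4πd²) = 1.523 W m^-2.
The planet radiates to space at T_e = [S(1−α)/(4σ)]^(1/4) = 47.73 K.
For a single slab of emissivity ε, T_s⁴ = 2T_e⁴/(2−ε); thus T_s = 47.73·(1.695)^(1/4) = 54.46 K.
Greenhouse warming: T_s − T_e = 6.730 K.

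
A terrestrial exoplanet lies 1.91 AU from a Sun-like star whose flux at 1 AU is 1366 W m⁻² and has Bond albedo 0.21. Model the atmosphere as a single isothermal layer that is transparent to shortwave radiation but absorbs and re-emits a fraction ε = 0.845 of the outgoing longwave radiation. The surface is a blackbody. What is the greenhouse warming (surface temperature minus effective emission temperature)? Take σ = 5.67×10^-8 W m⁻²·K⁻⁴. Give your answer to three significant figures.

Flux at the orbit: S = 1366/(1.91)² = 374.4 W m⁻².
Effective emission temperature (TOA balance): σT_e⁴ = S(1−α)/4 = 73.95 W m⁻² → T_e = 190.0 K.
Surface balance with a leaky layer gives σT_s⁴ = σT_e⁴·2/(2−ε), so T_s = T_e·[2/(2−0.845)]^(1/4) = 218.0 K.
T_s − T_e = 218.0 − 190.0 = 27.96 K.

28.0 K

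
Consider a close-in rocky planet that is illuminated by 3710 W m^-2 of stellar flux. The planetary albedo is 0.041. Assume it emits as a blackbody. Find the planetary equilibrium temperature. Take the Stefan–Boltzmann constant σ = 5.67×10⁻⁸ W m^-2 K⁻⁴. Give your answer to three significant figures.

354 kelvin

The planet absorbs (1−α)S over its disc πR² and re-emits over 4πR², so the mean absorbed flux is (1−0.041)·3710/4 = 889.5 W m^-2.
Balancing against σT⁴: T = (889.5/5.67×10⁻⁸)^(1/4) = 353.9 K.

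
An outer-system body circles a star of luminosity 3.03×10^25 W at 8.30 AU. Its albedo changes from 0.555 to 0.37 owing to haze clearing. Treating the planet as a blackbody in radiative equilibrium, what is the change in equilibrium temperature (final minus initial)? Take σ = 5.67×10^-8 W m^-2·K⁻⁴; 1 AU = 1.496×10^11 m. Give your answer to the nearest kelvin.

Orbital distance: d = 8.30 AU = 1.242×10^12 m.
S = L/(4πd²) = 1.564 W m^-2.
With α = 0.555, T₁ = 41.85 K.
With α = 0.37, T₂ = 45.65 K.
Change: 45.65 − 41.85 = 3.800 K.

4 K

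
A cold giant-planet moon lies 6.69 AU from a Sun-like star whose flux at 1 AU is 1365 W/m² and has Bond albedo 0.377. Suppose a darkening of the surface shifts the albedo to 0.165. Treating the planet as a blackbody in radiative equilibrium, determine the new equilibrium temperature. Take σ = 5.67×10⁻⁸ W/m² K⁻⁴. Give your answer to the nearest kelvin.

103 K

Irradiance scales as 1/d², so S = 1365 W/m² × (1/6.69)² = 30.50 W/m².
T₂ = [S(1−α₂)/(4σ)]^(1/4) = [30.50·0.835/(4σ)]^(1/4) = 102.9 K.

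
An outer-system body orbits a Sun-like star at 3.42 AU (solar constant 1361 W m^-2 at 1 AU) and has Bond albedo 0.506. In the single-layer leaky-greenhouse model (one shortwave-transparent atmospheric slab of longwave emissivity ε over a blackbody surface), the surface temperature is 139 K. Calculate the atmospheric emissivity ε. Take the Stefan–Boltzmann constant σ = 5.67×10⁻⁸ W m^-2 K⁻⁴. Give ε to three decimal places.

0.642

Irradiance scales as 1/d², so S = 1361 W m^-2 × (1/3.42)² = 116.4 W m^-2.
TOA balance gives T_e = 126.2 K.
Inverting T_s⁴ = 2T_e⁴/(2−ε): (T_e/T_s)⁴ = 0.6789, so ε = 2(1 − 0.6789) = 0.6421.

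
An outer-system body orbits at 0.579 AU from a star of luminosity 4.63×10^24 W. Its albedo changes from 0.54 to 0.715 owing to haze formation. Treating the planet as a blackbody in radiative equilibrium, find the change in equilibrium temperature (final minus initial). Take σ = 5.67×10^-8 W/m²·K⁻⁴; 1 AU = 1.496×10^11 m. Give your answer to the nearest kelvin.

Orbital distance: d = 0.579 AU = 8.662×10^10 m.
Spreading L over a sphere of radius d: S = 4.63×10^24/(4π·8.66×10^10²) = 49.11 W/m².
With α = 0.54, T₁ = 99.90 K.
Final:   T₂ = [S(1−0.715)/(4σ)]^(1/4) = 88.63 K.
Change: 88.63 − 99.90 = -11.27 K.

-11 K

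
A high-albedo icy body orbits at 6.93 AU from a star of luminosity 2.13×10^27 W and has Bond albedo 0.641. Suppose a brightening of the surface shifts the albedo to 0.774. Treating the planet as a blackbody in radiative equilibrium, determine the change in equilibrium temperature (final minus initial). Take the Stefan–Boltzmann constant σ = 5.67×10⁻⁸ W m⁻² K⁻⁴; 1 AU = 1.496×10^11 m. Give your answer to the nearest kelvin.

Orbital distance: d = 6.93 AU = 1.037×10^12 m.
Spreading L over a sphere of radius d: S = 2.13×10^27/(4π·1.04×10^12²) = 157.7 W m⁻².
Initial: T₁ = [S(1−0.641)/(4σ)]^(1/4) = 125.7 K.
After:  T₂ = [157.7·0.226/(4σ)]^(1/4) = 112.0 K.
ΔT = T₂ − T₁ = -13.73 K.

-14 K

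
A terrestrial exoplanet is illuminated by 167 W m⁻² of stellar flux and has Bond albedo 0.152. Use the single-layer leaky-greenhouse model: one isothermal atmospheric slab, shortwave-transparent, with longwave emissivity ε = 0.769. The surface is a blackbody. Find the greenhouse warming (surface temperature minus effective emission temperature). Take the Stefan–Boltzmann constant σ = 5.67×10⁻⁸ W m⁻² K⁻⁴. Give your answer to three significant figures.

20.4 K

Effective emission temperature (TOA balance): σT_e⁴ = S(1−α)/4 = 35.40 W m⁻² → T_e = 158.1 K.
For a single slab of emissivity ε, T_s⁴ = 2T_e⁴/(2−ε); thus T_s = 158.1·(1.625)^(1/4) = 178.5 K.
T_s − T_e = 178.5 − 158.1 = 20.39 K.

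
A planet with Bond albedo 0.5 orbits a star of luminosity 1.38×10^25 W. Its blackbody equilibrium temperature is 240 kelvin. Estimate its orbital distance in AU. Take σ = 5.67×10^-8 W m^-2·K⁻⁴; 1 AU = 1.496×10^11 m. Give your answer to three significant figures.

The flux needed for this T is 4σT⁴/(1−0.5) = 1505 W m^-2.
Then d = [L/(4πS)]^(1/2) = 2.701×10^10 m, i.e. 0.1806 AU.

0.181 AU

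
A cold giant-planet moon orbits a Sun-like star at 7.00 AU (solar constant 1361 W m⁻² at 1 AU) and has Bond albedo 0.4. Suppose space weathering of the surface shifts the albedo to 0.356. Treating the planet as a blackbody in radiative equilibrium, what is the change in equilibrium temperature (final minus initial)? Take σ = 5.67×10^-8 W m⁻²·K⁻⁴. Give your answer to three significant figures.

1.65 kelvin

Flux at the orbit: S = 1361/(7.00)² = 27.78 W m⁻².
With α = 0.4, T₁ = 92.59 K.
With α = 0.356, T₂ = 94.24 K.
Change: 94.24 − 92.59 = 1.653 K.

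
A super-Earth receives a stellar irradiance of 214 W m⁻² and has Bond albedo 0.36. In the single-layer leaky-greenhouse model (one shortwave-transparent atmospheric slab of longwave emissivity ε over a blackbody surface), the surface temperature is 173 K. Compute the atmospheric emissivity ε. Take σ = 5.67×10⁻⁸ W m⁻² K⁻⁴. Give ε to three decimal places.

TOA balance gives T_e = 156.8 K.
Since (2−ε)/2 = (T_e/T_s)⁴ = 0.6742, ε = 0.6517.

0.652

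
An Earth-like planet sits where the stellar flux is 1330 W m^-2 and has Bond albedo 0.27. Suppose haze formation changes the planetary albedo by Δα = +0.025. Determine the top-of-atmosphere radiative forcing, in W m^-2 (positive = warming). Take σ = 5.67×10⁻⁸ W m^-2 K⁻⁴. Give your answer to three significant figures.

-8.31 W m^-2

The change in absorbed flux is Δ[S(1−α)/4] = −SΔα/4 = -8.312 W m^-2.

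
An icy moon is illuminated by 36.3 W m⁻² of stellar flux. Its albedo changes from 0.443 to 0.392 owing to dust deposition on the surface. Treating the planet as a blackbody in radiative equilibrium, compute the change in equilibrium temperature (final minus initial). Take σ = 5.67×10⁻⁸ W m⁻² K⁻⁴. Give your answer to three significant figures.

With α = 0.443, T₁ = 97.17 K.
After:  T₂ = [36.30·0.608/(4σ)]^(1/4) = 99.32 K.
ΔT = T₂ − T₁ = 2.152 K.

2.15 kelvin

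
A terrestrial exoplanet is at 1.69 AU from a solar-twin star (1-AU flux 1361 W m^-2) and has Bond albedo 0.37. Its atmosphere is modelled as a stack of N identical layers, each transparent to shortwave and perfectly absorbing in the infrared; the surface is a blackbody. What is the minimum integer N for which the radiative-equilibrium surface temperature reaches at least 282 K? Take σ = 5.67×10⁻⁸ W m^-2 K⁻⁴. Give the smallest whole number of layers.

Flux at the orbit: S = 1361/(1.69)² = 476.5 W m^-2.
The effective emission temperature is T_e = [S(1−α)/(4σ)]^¼ = 190.7 K.
Since T_s⁴ = (N+1)T_e⁴, we need N ≥ (T_s/T_e)⁴ − 1 = 3.778.
So N ≥ 3.778; the smallest integer is N = 4.

4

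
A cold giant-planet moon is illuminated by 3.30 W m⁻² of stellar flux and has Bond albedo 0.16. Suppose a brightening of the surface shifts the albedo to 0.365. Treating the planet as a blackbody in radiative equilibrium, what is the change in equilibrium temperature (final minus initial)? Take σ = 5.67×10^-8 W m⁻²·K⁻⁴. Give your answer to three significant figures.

Initial: T₁ = [S(1−0.16)/(4σ)]^(1/4) = 59.13 K.
Final:   T₂ = [S(1−0.365)/(4σ)]^(1/4) = 55.13 K.
Change: 55.13 − 59.13 = -3.994 K.

-3.99 K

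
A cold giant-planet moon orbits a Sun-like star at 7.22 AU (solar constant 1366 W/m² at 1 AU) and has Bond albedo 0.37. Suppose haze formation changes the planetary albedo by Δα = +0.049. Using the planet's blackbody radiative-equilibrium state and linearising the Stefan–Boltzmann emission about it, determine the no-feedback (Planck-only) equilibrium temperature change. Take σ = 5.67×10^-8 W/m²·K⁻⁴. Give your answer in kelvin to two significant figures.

-1.8 K

By the inverse-square law, S = 1366/7.22² = 26.20 W/m².
The baseline emission temperature is T_e = 92.37 K.
The change in absorbed flux is Δ[S(1−α)/4] = −SΔα/4 = -0.3210 W/m².
Linearising σT⁴ gives d(σT⁴)/dT = 4σT_e³ = 0.1787 W/m² per K.
So ΔT₀ = -0.3210/0.1787 = -1.80 K.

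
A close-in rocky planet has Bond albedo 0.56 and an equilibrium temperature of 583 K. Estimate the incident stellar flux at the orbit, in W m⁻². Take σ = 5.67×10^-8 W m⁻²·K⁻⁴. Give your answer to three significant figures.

Invert the energy balance for S: S = 4σT⁴/(1−α).
σT⁴ = 5.67×10⁻⁸·(583)⁴ = 6550 W m⁻².
So S = 4×6550/(1−0.56) = 59550 W m⁻².

59500 W m⁻²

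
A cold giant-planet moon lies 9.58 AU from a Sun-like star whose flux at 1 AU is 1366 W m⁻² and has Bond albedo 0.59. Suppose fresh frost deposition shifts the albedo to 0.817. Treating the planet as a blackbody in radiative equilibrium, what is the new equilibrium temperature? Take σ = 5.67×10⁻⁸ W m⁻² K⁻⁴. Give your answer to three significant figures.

By the inverse-square law, S = 1366/9.58² = 14.88 W m⁻².
T₂ = [S(1−α₂)/(4σ)]^(1/4) = [14.88·0.183/(4σ)]^(1/4) = 58.87 K.

58.9 kelvin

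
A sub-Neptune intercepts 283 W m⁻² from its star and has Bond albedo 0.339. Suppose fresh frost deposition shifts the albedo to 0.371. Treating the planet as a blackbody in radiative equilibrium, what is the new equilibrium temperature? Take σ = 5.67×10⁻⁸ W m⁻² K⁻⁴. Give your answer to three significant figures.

New equilibrium: T₂ = [(1−0.371)·283.0/(4σ)]^(1/4) = 167.4 K.

167 K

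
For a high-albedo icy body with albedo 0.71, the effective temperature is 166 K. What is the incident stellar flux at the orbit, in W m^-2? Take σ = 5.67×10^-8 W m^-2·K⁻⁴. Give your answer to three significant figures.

594 W m^-2

Invert the energy balance for S: S = 4σT⁴/(1−α).
σT⁴ = 5.67×10⁻⁸·(166)⁴ = 43.05 W m^-2.
So S = 4×43.05/(1−0.71) = 593.9 W m^-2.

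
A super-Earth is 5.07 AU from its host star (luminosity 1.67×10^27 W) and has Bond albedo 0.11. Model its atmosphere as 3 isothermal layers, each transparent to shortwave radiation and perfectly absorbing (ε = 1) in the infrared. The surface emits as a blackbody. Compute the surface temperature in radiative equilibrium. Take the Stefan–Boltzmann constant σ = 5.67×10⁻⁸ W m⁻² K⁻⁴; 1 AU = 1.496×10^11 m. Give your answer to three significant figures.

d = 5.07 × 1.496×10^11 m = 7.585×10^11 m.
Flux at the orbit: S = L/(4πd²) = 1.67×10^27/(4π·(7.58×10^11)²) = 231.0 W m⁻².
The effective emission temperature is T_e = [S(1−α)/(4σ)]^¼ = 173.5 K.
With N = 3 opaque layers, T_s = (N+1)^(1/4)·T_e = 4^(1/4)·173.5 = 245.4 K.

245 K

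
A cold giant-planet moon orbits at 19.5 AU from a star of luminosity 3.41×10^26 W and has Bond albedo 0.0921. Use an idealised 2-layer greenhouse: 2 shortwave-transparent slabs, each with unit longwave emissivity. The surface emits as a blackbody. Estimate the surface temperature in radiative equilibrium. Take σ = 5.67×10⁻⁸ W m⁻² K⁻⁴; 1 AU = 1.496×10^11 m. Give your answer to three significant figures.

d = 19.5 × 1.496×10^11 m = 2.917×10^12 m.
S = L/(4πd²) = 3.189 W m⁻².
The effective emission temperature is T_e = [S(1−α)/(4σ)]^¼ = 59.77 K.
Layer-by-layer balance gives σT_s⁴ = (N+1)σT_e⁴, so T_s = 3^¼·59.77 = 78.67 K.

78.7 K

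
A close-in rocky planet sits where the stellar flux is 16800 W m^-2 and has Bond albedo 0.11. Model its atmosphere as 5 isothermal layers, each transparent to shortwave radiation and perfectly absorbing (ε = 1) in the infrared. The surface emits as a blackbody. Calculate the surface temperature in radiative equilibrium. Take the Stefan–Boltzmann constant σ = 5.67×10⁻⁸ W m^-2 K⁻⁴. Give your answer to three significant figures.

OLR = S(1−α)/4 = 3738 W m^-2; the top layer radiates at T_e = 506.7 K.
With N = 5 opaque layers, T_s = (N+1)^(1/4)·T_e = 6^(1/4)·506.7 = 793.1 K.

793 K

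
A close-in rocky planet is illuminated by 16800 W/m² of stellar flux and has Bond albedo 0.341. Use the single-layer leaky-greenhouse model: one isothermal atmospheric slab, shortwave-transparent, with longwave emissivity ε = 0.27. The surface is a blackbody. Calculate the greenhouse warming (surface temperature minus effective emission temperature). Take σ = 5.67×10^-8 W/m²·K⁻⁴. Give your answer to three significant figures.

17.4 kelvin

Effective emission temperature (TOA balance): σT_e⁴ = S(1−α)/4 = 2768 W/m² → T_e = 470.0 K.
Surface balance with a leaky layer gives σT_s⁴ = σT_e⁴·2/(2−ε), so T_s = T_e·[2/(2−0.27)]^(1/4) = 487.4 K.
The atmosphere warms the surface by 17.35 K.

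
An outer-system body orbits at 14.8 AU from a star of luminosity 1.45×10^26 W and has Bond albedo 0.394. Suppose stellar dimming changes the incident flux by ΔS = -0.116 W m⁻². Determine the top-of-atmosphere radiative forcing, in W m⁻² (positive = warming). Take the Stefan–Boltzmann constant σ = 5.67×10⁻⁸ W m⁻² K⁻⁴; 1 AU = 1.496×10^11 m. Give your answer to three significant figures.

-0.0176 W m⁻²

Orbital distance: d = 14.8 AU = 2.214×10^12 m.
Spreading L over a sphere of radius d: S = 1.45×10^26/(4π·2.21×10^12²) = 2.354 W m⁻².
Only a fraction (1−α) is absorbed and it's spread over 4πR², so ΔF = (1−α)ΔS/4 = -0.01757 W m⁻².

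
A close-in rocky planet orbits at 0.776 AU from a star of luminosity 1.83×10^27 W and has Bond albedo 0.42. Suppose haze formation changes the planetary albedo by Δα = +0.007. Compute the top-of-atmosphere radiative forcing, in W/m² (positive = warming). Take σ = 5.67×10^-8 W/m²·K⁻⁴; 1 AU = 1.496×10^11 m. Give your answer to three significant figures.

Orbital distance: d = 0.776 AU = 1.161×10^11 m.
Flux at the orbit: S = L/(4πd²) = 1.83×10^27/(4π·(1.16×10^11)²) = 10810 W/m².
ΔF = −(S/4)Δα = −(10810/4)×(+0.007) = -18.91 W/m².

-18.9 W/m²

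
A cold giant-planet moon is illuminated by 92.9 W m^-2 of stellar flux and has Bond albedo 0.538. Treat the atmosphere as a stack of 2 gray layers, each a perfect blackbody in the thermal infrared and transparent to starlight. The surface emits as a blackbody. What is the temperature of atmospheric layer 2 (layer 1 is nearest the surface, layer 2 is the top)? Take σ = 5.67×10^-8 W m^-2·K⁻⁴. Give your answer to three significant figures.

117 kelvin

Top-of-atmosphere balance: σT_e⁴ = S(1−α)/4 = 10.73 W m^-2 → T_e = 117.3 K.
Each opaque layer satisfies 2T_j⁴ = T_{j−1}⁴ + T_{j+1}⁴, giving T_k⁴ = (N+1−k)T_e⁴.
With k = 2: T_2 = (2+1−2)^¼·117.3 K = 117.3 K.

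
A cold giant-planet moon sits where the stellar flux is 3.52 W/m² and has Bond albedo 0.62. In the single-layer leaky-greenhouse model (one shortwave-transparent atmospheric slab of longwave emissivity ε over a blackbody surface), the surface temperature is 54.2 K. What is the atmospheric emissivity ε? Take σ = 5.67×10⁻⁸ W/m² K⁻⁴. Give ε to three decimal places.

First, T_e = [3.520·(1−0.62)/(4σ)]^(1/4) = 49.28 K.
T_s⁴ = T_e⁴·2/(2−ε) → ε = 2 − 2(T_e/T_s)⁴ = 2 − 2·(49.28/54.2)⁴ = 0.6332.

0.633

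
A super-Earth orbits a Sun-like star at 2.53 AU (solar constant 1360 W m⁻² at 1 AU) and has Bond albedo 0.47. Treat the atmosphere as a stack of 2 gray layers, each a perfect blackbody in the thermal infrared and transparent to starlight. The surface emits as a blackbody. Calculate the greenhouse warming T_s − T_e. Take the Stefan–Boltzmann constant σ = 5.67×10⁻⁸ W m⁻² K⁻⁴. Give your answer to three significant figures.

By the inverse-square law, S = 1360/2.53² = 212.5 W m⁻².
The effective emission temperature is T_e = [S(1−α)/(4σ)]^¼ = 149.3 K.
T_s = (N+1)^(1/4)·T_e = 196.5 K.
Warming: T_s − T_e = 47.18 K.

47.2 K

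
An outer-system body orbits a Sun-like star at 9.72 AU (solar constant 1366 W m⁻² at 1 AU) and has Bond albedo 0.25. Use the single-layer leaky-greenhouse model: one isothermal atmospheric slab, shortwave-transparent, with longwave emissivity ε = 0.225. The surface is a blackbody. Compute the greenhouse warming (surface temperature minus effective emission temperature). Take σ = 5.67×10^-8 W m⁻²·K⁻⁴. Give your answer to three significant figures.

2.52 kelvin

Irradiance scales as 1/d², so S = 1366 W m⁻² × (1/9.72)² = 14.46 W m⁻².
At the top of the atmosphere, σT_e⁴ = S(1−α)/4 = 2.711 W m⁻², giving T_e = 83.15 K.
The surface balance (absorbed SW + ε·downward IR = σT_s⁴) with T_a⁴ = T_s⁴/2 reduces to T_s = T_e·[2/(2−ε)]^¼ = 85.67 K.
Greenhouse warming: T_s − T_e = 2.518 K.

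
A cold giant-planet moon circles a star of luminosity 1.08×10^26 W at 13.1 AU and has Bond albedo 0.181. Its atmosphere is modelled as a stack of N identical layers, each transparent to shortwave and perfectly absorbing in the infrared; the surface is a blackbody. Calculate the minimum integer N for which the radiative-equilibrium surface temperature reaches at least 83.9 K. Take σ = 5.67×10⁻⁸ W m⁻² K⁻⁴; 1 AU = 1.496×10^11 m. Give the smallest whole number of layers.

6

Orbital distance: d = 13.1 AU = 1.960×10^12 m.
S = L/(4πd²) = 2.238 W m⁻².
The effective emission temperature is T_e = [S(1−α)/(4σ)]^¼ = 53.32 K.
Need (N+1)T_e⁴ ≥ T_s⁴, i.e. N+1 ≥ (83.9/53.32)⁴ = 6.132.
Rounding up, N = 6.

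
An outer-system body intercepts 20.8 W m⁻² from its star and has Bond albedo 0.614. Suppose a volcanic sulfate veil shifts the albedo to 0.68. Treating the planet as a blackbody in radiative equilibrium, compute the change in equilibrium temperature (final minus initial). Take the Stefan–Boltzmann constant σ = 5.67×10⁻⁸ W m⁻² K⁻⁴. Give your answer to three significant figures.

-3.53 kelvin

Before: T₁ = [20.80·0.386/(4σ)]^(1/4) = 77.14 K.
Final:   T₂ = [S(1−0.68)/(4σ)]^(1/4) = 73.60 K.
ΔT = T₂ − T₁ = -3.533 K.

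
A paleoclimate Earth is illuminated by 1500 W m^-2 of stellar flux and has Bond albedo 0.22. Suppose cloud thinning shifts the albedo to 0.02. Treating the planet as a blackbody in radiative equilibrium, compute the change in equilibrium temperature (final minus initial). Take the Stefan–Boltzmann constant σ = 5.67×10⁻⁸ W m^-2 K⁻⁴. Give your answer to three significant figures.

With α = 0.22, T₁ = 268.0 K.
After:  T₂ = [1500·0.98/(4σ)]^(1/4) = 283.7 K.
Change: 283.7 − 268.0 = 15.74 K.

15.7 K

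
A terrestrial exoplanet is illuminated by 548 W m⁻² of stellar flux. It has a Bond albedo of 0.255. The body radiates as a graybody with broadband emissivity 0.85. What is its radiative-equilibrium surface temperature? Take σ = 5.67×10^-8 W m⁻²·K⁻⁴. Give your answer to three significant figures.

215 K

The planet absorbs (1−α)S over its disc πR² and re-emits over 4πR², so the mean absorbed flux is (1−0.255)·548.0/4 = 102.1 W m⁻².
Equating to εσT⁴ with ε = 0.85: T = (102.1/0.85σ)^(1/4) = 214.5 K.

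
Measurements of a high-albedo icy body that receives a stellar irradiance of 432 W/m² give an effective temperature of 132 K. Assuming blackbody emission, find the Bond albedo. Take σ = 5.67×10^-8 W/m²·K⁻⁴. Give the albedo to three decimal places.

From σT⁴ = S(1−α)/4 we invert for α: 1−α = 4σT⁴/S.
4σT⁴ = 4·5.67×10⁻⁸·(132)⁴ = 68.86 W/m².
Hence α = 1 − 68.86/432.0 = 0.8406.

0.841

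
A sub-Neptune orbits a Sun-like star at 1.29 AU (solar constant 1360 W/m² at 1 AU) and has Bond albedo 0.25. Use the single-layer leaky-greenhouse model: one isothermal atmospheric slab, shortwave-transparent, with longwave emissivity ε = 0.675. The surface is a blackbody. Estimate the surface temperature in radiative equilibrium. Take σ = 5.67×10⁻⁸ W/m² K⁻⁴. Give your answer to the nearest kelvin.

253 K

Irradiance scales as 1/d², so S = 1360 W/m² × (1/1.29)² = 817.3 W/m².
Effective emission temperature (TOA balance): σT_e⁴ = S(1−α)/4 = 153.2 W/m² → T_e = 228.0 K.
The surface balance (absorbed SW + ε·downward IR = σT_s⁴) with T_a⁴ = T_s⁴/2 reduces to T_s = T_e·[2/(2−ε)]^¼ = 252.7 K.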